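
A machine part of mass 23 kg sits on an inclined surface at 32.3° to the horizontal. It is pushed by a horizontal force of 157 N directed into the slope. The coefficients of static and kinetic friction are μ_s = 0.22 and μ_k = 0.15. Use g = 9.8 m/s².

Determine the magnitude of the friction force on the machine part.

f ≈ 12.3 N (down the incline)

The horizontal push has a component P sin θ into the surface, so N = m g cos θ + P sin θ = 190.5 + 83.89 = 274.4 N.
Along the incline, the net driving force (taking up-slope positive) is P cos θ − m g sin θ = 132.7 − 120.4 = 12.26 N, so equilibrium requires friction f = -12.26 N (down-slope).
Maximum static friction: μ_s N = 0.22 × 274.4 = 60.37 N.
|f_req| = 12.26 ≤ 60.37 N → the machine part is in equilibrium; friction equals the required value.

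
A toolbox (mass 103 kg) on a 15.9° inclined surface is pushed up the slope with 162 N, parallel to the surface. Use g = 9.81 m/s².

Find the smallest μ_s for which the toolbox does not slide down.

N = m g cos θ = 971.8 N.
Friction must make up the shortfall along the incline: f = m g sin θ − P = 276.8 − 162 = 114.8 N.
At the threshold f = μ_s N, so μ_s,min = 114.8/971.8 = 0.118.

μ_s,min ≈ 0.118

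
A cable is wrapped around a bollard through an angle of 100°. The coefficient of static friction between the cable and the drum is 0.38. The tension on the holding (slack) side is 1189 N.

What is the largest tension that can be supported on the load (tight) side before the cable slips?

At impending slip the capstan equation gives T₂/T₁ = e^{μβ} with β in radians.
β = 100° × π/180 = 1.745 rad.
e^{μβ} = e^{0.38×1.745} = 1.941.
T₂ = T₁ · e^{μβ} = 1189 × 1.941 = 2310 N.

T_max ≈ 2310 N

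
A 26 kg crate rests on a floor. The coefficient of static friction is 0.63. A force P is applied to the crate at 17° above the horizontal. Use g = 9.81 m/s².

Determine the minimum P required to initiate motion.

P ≈ 141 N

N = m g − P sin α (the pull lifts the crate).
At impending slip, P cos α = μ_s N = μ_s (m g − P sin α).
Solving: P (cos α + μ_s sin α) = μ_s m g → P = 0.63×255/(cos 17° + 0.63 sin 17°) = 161/1.14 = 141 N.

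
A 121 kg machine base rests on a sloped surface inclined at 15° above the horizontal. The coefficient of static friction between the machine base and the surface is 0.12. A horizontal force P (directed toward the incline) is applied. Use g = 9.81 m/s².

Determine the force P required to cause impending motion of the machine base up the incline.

At impending motion up the slope, friction acts down-slope at its limit: f = μ_s N.
Perpendicular to the incline: N = m g cos θ + P sin θ.
Along the incline: P cos θ = m g sin θ + μ_s N = m g sin θ + μ_s (m g cos θ + P sin θ).
Solving, P (cos θ − μ_s sin θ) = m g (sin θ + μ_s cos θ), so P = 121×9.81×(sin 15° + 0.12 cos 15°)/(cos 15° − 0.12 sin 15°) = 1190×0.3747/0.9349 = 476 N.

P ≈ 476 N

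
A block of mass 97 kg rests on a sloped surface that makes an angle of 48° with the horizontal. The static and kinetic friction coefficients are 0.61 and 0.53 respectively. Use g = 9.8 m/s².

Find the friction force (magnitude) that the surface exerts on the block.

Normal force: N = m g cos θ = 97 × 9.8 × cos 48° = 636.1 N.
For equilibrium along the incline, friction must balance the weight component: f = m g sin θ = 706.4 N up the slope.
Static friction can supply at most μ_s N = 388 N.
Since |706.4| > 388 N, static friction cannot hold it; the block slides down the incline and kinetic friction applies: f = μ_k N = 0.53 × 636.1 = 337 N.

f ≈ 337 N (up the incline)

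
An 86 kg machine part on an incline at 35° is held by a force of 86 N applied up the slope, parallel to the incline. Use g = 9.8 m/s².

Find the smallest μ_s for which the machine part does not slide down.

N = m g cos θ = 690.4 N.
Friction must make up the shortfall along the incline: f = m g sin θ − P = 483.4 − 86 = 397.4 N.
At the threshold f = μ_s N, so μ_s,min = 397.4/690.4 = 0.576.

μ_s,min ≈ 0.576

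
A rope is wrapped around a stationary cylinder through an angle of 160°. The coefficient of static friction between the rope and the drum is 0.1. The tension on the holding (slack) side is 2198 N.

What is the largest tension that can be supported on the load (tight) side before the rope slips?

At impending slip the capstan equation gives T₂/T₁ = e^{μβ} with β in radians.
β = 160° × π/180 = 2.793 rad.
e^{μβ} = e^{0.1×2.793} = 1.322.
T₂ = T₁ · e^{μβ} = 2198 × 1.322 = 2910 N.

T_max ≈ 2910 N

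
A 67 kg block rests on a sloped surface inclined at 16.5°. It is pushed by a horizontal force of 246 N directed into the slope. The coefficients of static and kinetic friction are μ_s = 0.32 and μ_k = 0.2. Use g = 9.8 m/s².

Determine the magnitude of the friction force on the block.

f ≈ 49.4 N (down the incline)

The horizontal push has a component P sin θ into the surface, so N = m g cos θ + P sin θ = 629.6 + 69.87 = 699.4 N.
Along the incline, the net driving force (taking up-slope positive) is P cos θ − m g sin θ = 235.9 − 186.5 = 49.39 N, so equilibrium requires friction f = -49.39 N (down-slope).
The limit of static friction is μ_s N = 223.8 N.
|f_req| = 49.39 ≤ 223.8 N → the block is in equilibrium; friction equals the required value.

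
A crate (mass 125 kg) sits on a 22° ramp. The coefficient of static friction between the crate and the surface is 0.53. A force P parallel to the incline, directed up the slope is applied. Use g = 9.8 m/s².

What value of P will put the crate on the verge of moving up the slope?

At impending motion up the slope, friction acts down-slope at its limit: f = μ_s N.
P is parallel to the surface, so N = m g cos θ = 1140 N.
Along the incline: P = m g sin θ + μ_s N = 459 + 0.53×1140 = 1060 N.

P ≈ 1060 N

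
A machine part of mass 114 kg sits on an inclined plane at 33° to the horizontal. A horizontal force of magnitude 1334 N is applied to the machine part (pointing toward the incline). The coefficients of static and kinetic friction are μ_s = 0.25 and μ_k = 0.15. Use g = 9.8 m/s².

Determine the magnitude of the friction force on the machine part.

The horizontal push has a component P sin θ into the surface, so N = m g cos θ + P sin θ = 937 + 726.5 = 1664 N.
Parallel to the incline: P cos θ − m g sin θ = 1119 − 608.5 = 510.3 N; the friction needed to balance this is 510.3 N acting down the slope.
The limit of static friction is μ_s N = 415.9 N.
The required 510.3 N exceeds the static limit, so the machine part slides up-slope and f = μ_k N = 0.15×1664 = 250 N.

f ≈ 250 N (down the incline)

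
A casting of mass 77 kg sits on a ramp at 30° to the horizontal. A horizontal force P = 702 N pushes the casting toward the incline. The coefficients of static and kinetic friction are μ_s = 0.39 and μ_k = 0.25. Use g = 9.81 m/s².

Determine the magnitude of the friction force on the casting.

f ≈ 230 N (down the incline)

Normal direction: N = m g cos θ + P sin θ = 1005 N.
Along the incline, the net driving force (taking up-slope positive) is P cos θ − m g sin θ = 607.9 − 377.7 = 230.3 N, so equilibrium requires friction f = -230.3 N (down-slope).
The limit of static friction is μ_s N = 392 N.
Since 230.3 N is within the 392 N limit, the casting stays put and friction is exactly 230 N.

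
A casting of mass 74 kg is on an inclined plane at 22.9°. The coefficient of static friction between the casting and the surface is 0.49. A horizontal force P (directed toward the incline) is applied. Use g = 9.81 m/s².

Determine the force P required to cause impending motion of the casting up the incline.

P ≈ 835 N

At impending motion up the slope, friction acts down-slope at its limit: f = μ_s N.
Perpendicular to the incline: N = m g cos θ + P sin θ.
Along the incline: P cos θ = m g sin θ + μ_s N = m g sin θ + μ_s (m g cos θ + P sin θ).
Solving, P (cos θ − μ_s sin θ) = m g (sin θ + μ_s cos θ), so P = 74×9.81×(sin 22.9° + 0.49 cos 22.9°)/(cos 22.9° − 0.49 sin 22.9°) = 726×0.8405/0.7305 = 835 N.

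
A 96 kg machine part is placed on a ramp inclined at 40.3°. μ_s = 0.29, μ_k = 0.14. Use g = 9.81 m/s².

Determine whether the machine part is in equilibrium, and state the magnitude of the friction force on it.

N = m g cos θ = 718 N.
Down-slope weight component: m g sin θ = 609 N.
μ_s N = 208 N.
609 > 208 N, so it slides; kinetic friction f = μ_k N = 0.14×718 = 101 N.

f ≈ 101 N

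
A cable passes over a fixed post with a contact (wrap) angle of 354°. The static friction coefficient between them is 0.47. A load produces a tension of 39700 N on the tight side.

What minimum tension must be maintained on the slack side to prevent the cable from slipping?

T_min ≈ 2180 N

Capstan equation at impending slip: T_tight/T_slack = e^{μβ}.
β = 354° = 6.178 rad; e^{μβ} = e^{0.47×6.178} = 18.24.
T_slack = T_tight / e^{μβ} = 39700 / 18.24 = 2180 N.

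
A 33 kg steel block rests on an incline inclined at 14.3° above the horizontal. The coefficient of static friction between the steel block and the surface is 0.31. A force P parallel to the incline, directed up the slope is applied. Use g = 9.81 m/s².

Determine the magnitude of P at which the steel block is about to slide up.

P ≈ 177 N

At impending motion up the slope, friction acts down-slope at its limit: f = μ_s N.
P is parallel to the surface, so N = m g cos θ = 314 N.
Along the incline: P = m g sin θ + μ_s N = 80 + 0.31×314 = 177 N.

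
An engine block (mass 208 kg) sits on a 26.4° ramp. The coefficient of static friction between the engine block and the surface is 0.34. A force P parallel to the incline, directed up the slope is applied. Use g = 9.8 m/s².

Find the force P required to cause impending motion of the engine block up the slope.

At impending motion up the slope, friction acts down-slope at its limit: f = μ_s N.
P is parallel to the surface, so N = m g cos θ = 1830 N.
Along the incline: P = m g sin θ + μ_s N = 906 + 0.34×1830 = 1530 N.

P ≈ 1530 N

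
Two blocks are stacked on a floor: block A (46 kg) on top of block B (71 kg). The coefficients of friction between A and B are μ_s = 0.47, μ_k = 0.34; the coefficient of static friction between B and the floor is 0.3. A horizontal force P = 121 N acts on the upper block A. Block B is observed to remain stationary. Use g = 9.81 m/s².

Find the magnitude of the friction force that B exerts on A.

f ≈ 121 N

The normal force B exerts on A is simply A's weight, N₁ = 451.3 N.
So the A–B interface can sustain at most μ_s N₁ = 212.1 N of static friction.
Since P = 121 N ≤ 212.1 N, A does not slip on B; friction on A equals P = 121 N.
By Newton's third law B feels 121 N forward from A. With B stationary, the floor's static friction on B balances it: f₂ = 121 N (well within μ_s(m_A+m_B)g = 344.3 N).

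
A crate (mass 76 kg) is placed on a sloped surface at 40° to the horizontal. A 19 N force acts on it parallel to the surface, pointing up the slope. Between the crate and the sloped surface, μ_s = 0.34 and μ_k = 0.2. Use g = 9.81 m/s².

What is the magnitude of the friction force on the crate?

f ≈ 114 N (up the incline)

Normal force: N = m g cos θ = 76 × 9.81 × cos 40° = 571.1 N.
The friction needed for equilibrium is m g sin θ − P = 479.2 − 19 = 460.2 N, measured positive up-slope.
Maximum static friction available: μ_s N = 0.34 × 571.1 = 194.2 N.
|460.2| exceeds 194.2 N, so the crate slips down-slope; friction is kinetic, f = μ_k N = 0.2×571.1 = 114 N.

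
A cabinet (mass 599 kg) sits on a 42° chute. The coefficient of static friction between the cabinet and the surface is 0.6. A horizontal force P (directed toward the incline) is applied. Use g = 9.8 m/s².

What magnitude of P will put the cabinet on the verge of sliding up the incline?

P ≈ 19200 N

At impending motion up the slope, friction acts down-slope at its limit: f = μ_s N.
Perpendicular to the incline: N = m g cos θ + P sin θ.
Along the incline: P cos θ = m g sin θ + μ_s N = m g sin θ + μ_s (m g cos θ + P sin θ).
Solving, P (cos θ − μ_s sin θ) = m g (sin θ + μ_s cos θ), so P = 599×9.8×(sin 42° + 0.6 cos 42°)/(cos 42° − 0.6 sin 42°) = 5870×1.115/0.3417 = 19200 N.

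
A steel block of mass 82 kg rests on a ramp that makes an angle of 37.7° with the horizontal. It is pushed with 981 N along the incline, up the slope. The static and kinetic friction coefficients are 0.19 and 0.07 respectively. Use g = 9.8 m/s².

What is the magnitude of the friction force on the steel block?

Perpendicular to the surface, N = m g cos θ = 82·9.8·cos 37.7° = 635.8 N.
Parallel to the incline, ΣF = 0 gives f = m g sin θ − P = 491.4 − 981 = -489.6 N (up-slope positive).
Maximum static friction available: μ_s N = 0.19 × 635.8 = 120.8 N.
|-489.6| exceeds 120.8 N, so the steel block slips up-slope; friction is kinetic, f = μ_k N = 0.07×635.8 = 44.5 N.

f ≈ 44.5 N (down the incline)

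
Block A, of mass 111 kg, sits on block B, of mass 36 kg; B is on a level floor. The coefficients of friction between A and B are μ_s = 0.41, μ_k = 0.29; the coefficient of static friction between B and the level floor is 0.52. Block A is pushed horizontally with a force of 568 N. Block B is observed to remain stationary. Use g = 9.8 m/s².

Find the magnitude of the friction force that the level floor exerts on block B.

Between the blocks, N₁ = m_A g = 1088 N.
Maximum static friction on A from B: μ_s N₁ = 0.41×1088 = 446 N.
Since P = 568 N > 446 N, A slides on B; the A–B friction is kinetic: f₁ = μ_k N₁ = 0.29×1088 = 315 N.
By Newton's third law B feels 315 N forward from A. With B stationary, the floor's static friction on B balances it: f₂ = 315 N (well within μ_s(m_A+m_B)g = 749.1 N).

f ≈ 315 N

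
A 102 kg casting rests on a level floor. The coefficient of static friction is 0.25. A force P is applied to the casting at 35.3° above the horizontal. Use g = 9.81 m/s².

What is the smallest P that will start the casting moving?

N = m g − P sin α (the pull lifts the casting).
At impending slip, P cos α = μ_s N = μ_s (m g − P sin α).
Solving: P (cos α + μ_s sin α) = μ_s m g → P = 0.25×1000/(cos 35.3° + 0.25 sin 35.3°) = 250/0.9606 = 260 N.

P ≈ 260 N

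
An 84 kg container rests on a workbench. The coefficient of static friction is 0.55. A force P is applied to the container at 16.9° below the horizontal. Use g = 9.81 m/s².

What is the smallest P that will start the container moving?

P ≈ 569 N

N = m g + P sin α (the push presses the container into the workbench).
At impending slip, P cos α = μ_s N = μ_s (m g + P sin α).
Solving: P (cos α − μ_s sin α) = μ_s m g → P = 0.55×824/(cos 16.9° − 0.55 sin 16.9°) = 453/0.7969 = 569 N.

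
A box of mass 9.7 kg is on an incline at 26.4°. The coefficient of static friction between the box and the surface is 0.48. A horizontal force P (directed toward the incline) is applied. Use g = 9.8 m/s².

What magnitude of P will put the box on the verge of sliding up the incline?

P ≈ 122 N

At impending motion up the slope, friction acts down-slope at its limit: f = μ_s N.
Perpendicular to the incline: N = m g cos θ + P sin θ.
Along the incline: P cos θ = m g sin θ + μ_s N = m g sin θ + μ_s (m g cos θ + P sin θ).
Solving, P (cos θ − μ_s sin θ) = m g (sin θ + μ_s cos θ), so P = 9.7×9.8×(sin 26.4° + 0.48 cos 26.4°)/(cos 26.4° − 0.48 sin 26.4°) = 95.1×0.8746/0.6823 = 122 N.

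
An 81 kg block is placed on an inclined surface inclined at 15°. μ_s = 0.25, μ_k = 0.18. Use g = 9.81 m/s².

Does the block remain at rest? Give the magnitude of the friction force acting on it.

f ≈ 138 N

N = m g cos θ = 768 N.
Down-slope weight component: m g sin θ = 206 N.
μ_s N = 192 N.
206 > 192 N, so it slides; kinetic friction f = μ_k N = 0.18×768 = 138 N.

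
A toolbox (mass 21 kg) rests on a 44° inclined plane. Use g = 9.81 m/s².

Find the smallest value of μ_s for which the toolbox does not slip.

μ_s,min ≈ 0.966

At the slip threshold m g sin θ = μ_s m g cos θ, so μ_s,min = tan θ.
μ_s,min = tan 44° = 0.966.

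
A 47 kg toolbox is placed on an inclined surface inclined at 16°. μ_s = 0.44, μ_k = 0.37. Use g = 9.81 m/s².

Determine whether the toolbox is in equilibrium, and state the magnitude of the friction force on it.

f ≈ 127 N

N = m g cos θ = 443 N.
Down-slope weight component: m g sin θ = 127 N.
μ_s N = 195 N.
127 ≤ 195 N, so it stays put; friction = 127 N.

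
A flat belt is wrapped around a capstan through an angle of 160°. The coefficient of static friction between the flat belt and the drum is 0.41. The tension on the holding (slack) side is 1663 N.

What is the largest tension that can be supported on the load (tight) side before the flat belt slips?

At impending slip the capstan equation gives T₂/T₁ = e^{μβ} with β in radians.
β = 160° × π/180 = 2.793 rad.
e^{μβ} = e^{0.41×2.793} = 3.142.
T₂ = T₁ · e^{μβ} = 1663 × 3.142 = 5230 N.

T_max ≈ 5230 N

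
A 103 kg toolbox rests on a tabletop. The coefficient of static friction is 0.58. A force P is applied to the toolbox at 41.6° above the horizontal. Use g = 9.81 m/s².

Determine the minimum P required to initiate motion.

N = m g − P sin α (the pull lifts the toolbox).
At impending slip, P cos α = μ_s N = μ_s (m g − P sin α).
Solving: P (cos α + μ_s sin α) = μ_s m g → P = 0.58×1010/(cos 41.6° + 0.58 sin 41.6°) = 586/1.133 = 517 N.

P ≈ 517 N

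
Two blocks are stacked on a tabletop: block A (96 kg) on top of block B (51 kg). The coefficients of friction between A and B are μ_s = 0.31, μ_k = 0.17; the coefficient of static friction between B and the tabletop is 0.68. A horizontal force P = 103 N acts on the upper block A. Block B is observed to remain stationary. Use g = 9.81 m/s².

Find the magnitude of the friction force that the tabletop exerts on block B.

Between the blocks, N₁ = m_A g = 941.8 N.
Maximum static friction on A from B: μ_s N₁ = 0.31×941.8 = 291.9 N.
P = 103 N is within that limit, so A and B move together (both at rest); the A–B friction is simply f₁ = P = 103 N.
B experiences an equal 103 N forward from A (third law). B is in equilibrium, so the floor supplies f₂ = 103 N of static friction (limit μ_s(m_A+m_B)g = 980.6 N, not exceeded).

f ≈ 103 N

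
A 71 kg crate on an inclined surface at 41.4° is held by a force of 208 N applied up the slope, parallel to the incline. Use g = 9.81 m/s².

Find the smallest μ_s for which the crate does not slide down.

μ_s,min ≈ 0.484

N = m g cos θ = 522.5 N.
Friction must make up the shortfall along the incline: f = m g sin θ − P = 460.6 − 208 = 252.6 N.
At the threshold f = μ_s N, so μ_s,min = 252.6/522.5 = 0.484.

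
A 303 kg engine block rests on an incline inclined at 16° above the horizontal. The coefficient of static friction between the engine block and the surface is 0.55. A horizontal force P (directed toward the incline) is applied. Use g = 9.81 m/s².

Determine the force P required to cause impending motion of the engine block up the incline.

P ≈ 2950 N

At impending motion up the slope, friction acts down-slope at its limit: f = μ_s N.
Perpendicular to the incline: N = m g cos θ + P sin θ.
Along the incline: P cos θ = m g sin θ + μ_s N = m g sin θ + μ_s (m g cos θ + P sin θ).
Solving, P (cos θ − μ_s sin θ) = m g (sin θ + μ_s cos θ), so P = 303×9.81×(sin 16° + 0.55 cos 16°)/(cos 16° − 0.55 sin 16°) = 2970×0.8043/0.8097 = 2950 N.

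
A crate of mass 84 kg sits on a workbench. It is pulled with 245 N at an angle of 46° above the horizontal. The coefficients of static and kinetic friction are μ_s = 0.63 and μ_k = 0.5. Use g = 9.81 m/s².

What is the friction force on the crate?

f ≈ 170 N

N = m g − P sin α = 824 − 245×sin 46° = 647.8 N.
Horizontally, friction must balance P cos α = 170.2 N.
μ_s N = 0.63 × 647.8 = 408.1 N.
170.2 ≤ 408.1 N → static; friction equals the required 170 N.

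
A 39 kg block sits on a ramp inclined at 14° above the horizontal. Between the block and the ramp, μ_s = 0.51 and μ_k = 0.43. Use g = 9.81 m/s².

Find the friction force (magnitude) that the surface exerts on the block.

Normal force: N = m g cos θ = 39 × 9.81 × cos 14° = 371.2 N.
For equilibrium along the incline, friction must balance the weight component: f = m g sin θ = 92.56 N up the slope.
The static-friction ceiling is μ_s N = 0.51 × 371.2 = 189.3 N.
Since |92.56| ≤ 189.3 N, static friction is sufficient; f equals the required value, not μ_s N.

f ≈ 92.6 N (up the incline)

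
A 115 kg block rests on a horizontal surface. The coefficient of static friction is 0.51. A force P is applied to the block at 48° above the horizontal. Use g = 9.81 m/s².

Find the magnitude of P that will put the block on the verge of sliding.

P ≈ 549 N

N = m g − P sin α (the pull lifts the block).
At impending slip, P cos α = μ_s N = μ_s (m g − P sin α).
Solving: P (cos α + μ_s sin α) = μ_s m g → P = 0.51×1130/(cos 48° + 0.51 sin 48°) = 575/1.048 = 549 N.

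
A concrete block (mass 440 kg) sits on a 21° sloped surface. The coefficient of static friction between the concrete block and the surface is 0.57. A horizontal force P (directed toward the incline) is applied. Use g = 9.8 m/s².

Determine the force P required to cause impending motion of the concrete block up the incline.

At impending motion up the slope, friction acts down-slope at its limit: f = μ_s N.
Perpendicular to the incline: N = m g cos θ + P sin θ.
Along the incline: P cos θ = m g sin θ + μ_s N = m g sin θ + μ_s (m g cos θ + P sin θ).
Solving, P (cos θ − μ_s sin θ) = m g (sin θ + μ_s cos θ), so P = 440×9.8×(sin 21° + 0.57 cos 21°)/(cos 21° − 0.57 sin 21°) = 4310×0.8905/0.7293 = 5270 N.

P ≈ 5270 N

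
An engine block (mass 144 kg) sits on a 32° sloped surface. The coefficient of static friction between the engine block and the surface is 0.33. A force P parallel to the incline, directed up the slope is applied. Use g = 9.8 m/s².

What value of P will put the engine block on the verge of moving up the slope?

At impending motion up the slope, friction acts down-slope at its limit: f = μ_s N.
P is parallel to the surface, so N = m g cos θ = 1200 N.
Along the incline: P = m g sin θ + μ_s N = 748 + 0.33×1200 = 1140 N.

P ≈ 1140 N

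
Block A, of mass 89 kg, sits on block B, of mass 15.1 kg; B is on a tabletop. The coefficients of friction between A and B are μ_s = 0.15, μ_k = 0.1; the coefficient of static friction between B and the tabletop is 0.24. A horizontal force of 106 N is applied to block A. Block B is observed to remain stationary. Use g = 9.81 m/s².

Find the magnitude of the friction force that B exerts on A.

The normal force B exerts on A is simply A's weight, N₁ = 873.1 N.
Maximum static friction on A from B: μ_s N₁ = 0.15×873.1 = 131 N.
P = 106 N is within that limit, so A and B move together (both at rest); the A–B friction is simply f₁ = P = 106 N.
By Newton's third law B feels 106 N forward from A. With B stationary, the floor's static friction on B balances it: f₂ = 106 N (well within μ_s(m_A+m_B)g = 245.1 N).

f ≈ 106 N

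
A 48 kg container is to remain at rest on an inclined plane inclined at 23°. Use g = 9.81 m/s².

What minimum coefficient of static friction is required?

μ_s,min ≈ 0.424

At the slip threshold m g sin θ = μ_s m g cos θ, so μ_s,min = tan θ.
μ_s,min = tan 23° = 0.424.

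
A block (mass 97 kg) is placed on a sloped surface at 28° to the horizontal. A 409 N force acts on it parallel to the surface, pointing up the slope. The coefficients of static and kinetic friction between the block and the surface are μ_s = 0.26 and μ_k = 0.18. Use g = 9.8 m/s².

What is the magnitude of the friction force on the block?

Perpendicular to the surface, N = m g cos θ = 97·9.8·cos 28° = 839.3 N.
Parallel to the incline, ΣF = 0 gives f = m g sin θ − P = 446.3 − 409 = 37.28 N (up-slope positive).
Static friction can supply at most μ_s N = 218.2 N.
Since |37.28| ≤ 218.2 N, no slip — friction simply equals what equilibrium demands.

f ≈ 37.3 N (up the incline)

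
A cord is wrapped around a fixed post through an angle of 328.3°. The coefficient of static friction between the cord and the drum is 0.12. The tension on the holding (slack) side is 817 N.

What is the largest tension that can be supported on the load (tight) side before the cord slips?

T_max ≈ 1620 N

At impending slip the capstan equation gives T₂/T₁ = e^{μβ} with β in radians.
β = 328.3° × π/180 = 5.73 rad.
e^{μβ} = e^{0.12×5.73} = 1.989.
T₂ = T₁ · e^{μβ} = 817 × 1.989 = 1620 N.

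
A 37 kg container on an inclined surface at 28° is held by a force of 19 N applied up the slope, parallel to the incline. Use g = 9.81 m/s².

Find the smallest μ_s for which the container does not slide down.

μ_s,min ≈ 0.472

N = m g cos θ = 320.5 N.
Friction must make up the shortfall along the incline: f = m g sin θ − P = 170.4 − 19 = 151.4 N.
At the threshold f = μ_s N, so μ_s,min = 151.4/320.5 = 0.472.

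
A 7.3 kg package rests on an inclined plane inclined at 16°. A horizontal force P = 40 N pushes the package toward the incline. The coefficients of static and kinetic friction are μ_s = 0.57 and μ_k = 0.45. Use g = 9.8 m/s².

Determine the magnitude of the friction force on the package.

The horizontal push has a component P sin θ into the surface, so N = m g cos θ + P sin θ = 68.77 + 11.03 = 79.79 N.
Parallel to the incline: P cos θ − m g sin θ = 38.45 − 19.72 = 18.73 N; the friction needed to balance this is 18.73 N acting down the slope.
The limit of static friction is μ_s N = 45.48 N.
Since 18.73 N is within the 45.48 N limit, the package stays put and friction is exactly 18.7 N.

f ≈ 18.7 N (down the incline)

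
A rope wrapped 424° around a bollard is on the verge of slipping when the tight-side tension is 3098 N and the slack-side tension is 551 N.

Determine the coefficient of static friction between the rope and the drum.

T₂/T₁ = e^{μβ} → μ = ln(T₂/T₁)/β.
β = 424° = 7.4 rad.
μ = ln(3098/551)/7.4 = ln(5.623)/7.4 = 0.233.

μ ≈ 0.233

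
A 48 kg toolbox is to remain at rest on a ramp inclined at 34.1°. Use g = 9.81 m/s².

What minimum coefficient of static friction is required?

μ_s,min ≈ 0.677

At the slip threshold m g sin θ = μ_s m g cos θ, so μ_s,min = tan θ.
μ_s,min = tan 34.1° = 0.677.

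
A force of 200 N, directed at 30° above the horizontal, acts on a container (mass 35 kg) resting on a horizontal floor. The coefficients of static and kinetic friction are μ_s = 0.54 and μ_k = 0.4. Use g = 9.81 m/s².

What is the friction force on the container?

Vertical equilibrium gives N = m g − P sin α = 243.4 N.
Horizontally, friction must balance P cos α = 173.2 N.
The static-friction limit is μ_s N = 131.4 N.
173.2 > 131.4 N → the container slides; f = μ_k N = 0.4×243.4 = 97.3 N.

f ≈ 97.3 N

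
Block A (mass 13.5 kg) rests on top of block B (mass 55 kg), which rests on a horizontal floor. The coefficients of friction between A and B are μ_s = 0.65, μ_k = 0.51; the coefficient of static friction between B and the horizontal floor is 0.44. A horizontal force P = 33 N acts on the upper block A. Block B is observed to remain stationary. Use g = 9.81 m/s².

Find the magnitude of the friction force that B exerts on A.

Between the blocks, N₁ = m_A g = 132.4 N.
Maximum static friction on A from B: μ_s N₁ = 0.65×132.4 = 86.08 N.
P = 33 N is within that limit, so A and B move together (both at rest); the A–B friction is simply f₁ = P = 33 N.
By Newton's third law B feels 33 N forward from A. With B stationary, the floor's static friction on B balances it: f₂ = 33 N (well within μ_s(m_A+m_B)g = 295.7 N).

f ≈ 33 N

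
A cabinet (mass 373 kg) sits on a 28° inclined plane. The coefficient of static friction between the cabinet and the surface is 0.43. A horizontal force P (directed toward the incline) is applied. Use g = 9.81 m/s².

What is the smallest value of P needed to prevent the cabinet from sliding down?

The cabinet tends to slide down (tan θ > μ_s), so at the point of impending slip friction acts up-slope at its limit: f = μ_s N.
Perpendicular to the incline: N = m g cos θ + P sin θ.
Along the incline: P cos θ + μ_s N = m g sin θ, i.e. P cos θ + μ_s (m g cos θ + P sin θ) = m g sin θ.
Solving, P (cos θ + μ_s sin θ) = m g (sin θ − μ_s cos θ), so P = 3660×0.0898/1.085 = 303 N.

P_min ≈ 303 N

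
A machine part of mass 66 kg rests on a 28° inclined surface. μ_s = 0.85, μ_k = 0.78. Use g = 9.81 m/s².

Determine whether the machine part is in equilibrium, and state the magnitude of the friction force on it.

f ≈ 304 N

N = m g cos θ = 572 N.
Down-slope weight component: m g sin θ = 304 N.
μ_s N = 486 N.
304 ≤ 486 N, so it stays put; friction = 304 N.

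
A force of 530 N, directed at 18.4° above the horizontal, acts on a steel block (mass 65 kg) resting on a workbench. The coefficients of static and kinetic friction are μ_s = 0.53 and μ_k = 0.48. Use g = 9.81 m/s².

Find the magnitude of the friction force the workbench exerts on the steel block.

Vertical equilibrium gives N = m g − P sin α = 470.4 N.
The horizontal driving force is P cos α = 502.9 N, so equilibrium needs friction f = 502.9 N.
μ_s N = 0.53 × 470.4 = 249.3 N.
The required friction exceeds μ_s N, so the steel block moves and f = μ_k N = 226 N.

f ≈ 226 N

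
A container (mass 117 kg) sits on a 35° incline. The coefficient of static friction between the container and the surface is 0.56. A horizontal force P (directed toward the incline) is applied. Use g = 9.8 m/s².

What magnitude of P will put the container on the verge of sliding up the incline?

P ≈ 2380 N

At impending motion up the slope, friction acts down-slope at its limit: f = μ_s N.
Perpendicular to the incline: N = m g cos θ + P sin θ.
Along the incline: P cos θ = m g sin θ + μ_s N = m g sin θ + μ_s (m g cos θ + P sin θ).
Solving, P (cos θ − μ_s sin θ) = m g (sin θ + μ_s cos θ), so P = 117×9.8×(sin 35° + 0.56 cos 35°)/(cos 35° − 0.56 sin 35°) = 1150×1.032/0.4979 = 2380 N.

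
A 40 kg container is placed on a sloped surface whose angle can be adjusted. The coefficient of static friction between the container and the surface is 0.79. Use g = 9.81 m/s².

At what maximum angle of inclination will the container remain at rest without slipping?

θ_max ≈ 38.3°

At the slip threshold, m g sin θ = μ_s · m g cos θ, so tan θ = μ_s.
θ_max = arctan(0.79) = 38.3°.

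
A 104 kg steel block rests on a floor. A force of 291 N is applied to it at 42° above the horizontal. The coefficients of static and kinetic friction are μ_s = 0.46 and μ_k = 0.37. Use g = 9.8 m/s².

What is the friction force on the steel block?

N = m g − P sin α = 1019 − 291×sin 42° = 824.5 N.
Horizontally, friction must balance P cos α = 216.3 N.
μ_s N = 0.46 × 824.5 = 379.3 N.
Since 216.3 N does not exceed the limit, the steel block stays at rest and f = 216 N.

f ≈ 216 N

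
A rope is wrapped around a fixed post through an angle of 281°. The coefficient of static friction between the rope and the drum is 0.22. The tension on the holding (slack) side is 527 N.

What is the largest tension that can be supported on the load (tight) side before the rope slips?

At impending slip the capstan equation gives T₂/T₁ = e^{μβ} with β in radians.
β = 281° × π/180 = 4.904 rad.
e^{μβ} = e^{0.22×4.904} = 2.942.
T₂ = T₁ · e^{μβ} = 527 × 2.942 = 1550 N.

T_max ≈ 1550 N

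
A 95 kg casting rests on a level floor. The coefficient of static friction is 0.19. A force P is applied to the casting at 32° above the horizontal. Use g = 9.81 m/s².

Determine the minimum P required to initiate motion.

N = m g − P sin α (the pull lifts the casting).
At impending slip, P cos α = μ_s N = μ_s (m g − P sin α).
Solving: P (cos α + μ_s sin α) = μ_s m g → P = 0.19×932/(cos 32° + 0.19 sin 32°) = 177/0.9487 = 187 N.

P ≈ 187 N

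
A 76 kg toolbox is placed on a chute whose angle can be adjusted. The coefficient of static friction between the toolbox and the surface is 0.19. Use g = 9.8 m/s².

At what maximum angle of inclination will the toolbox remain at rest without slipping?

θ_max ≈ 10.8°

At the slip threshold, m g sin θ = μ_s · m g cos θ, so tan θ = μ_s.
θ_max = arctan(0.19) = 10.8°.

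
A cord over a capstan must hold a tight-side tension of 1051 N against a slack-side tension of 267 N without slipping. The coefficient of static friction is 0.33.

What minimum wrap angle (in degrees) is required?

β_min ≈ 238°

T₂/T₁ = e^{μβ} → β = ln(T₂/T₁)/μ.
β = ln(1051/267)/0.33 = 1.37/0.33 = 4.152 rad.
In degrees: β = 4.152 × 180/π = 238°.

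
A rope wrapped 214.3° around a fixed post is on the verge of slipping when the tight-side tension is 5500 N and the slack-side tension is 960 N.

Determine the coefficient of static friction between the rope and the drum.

T₂/T₁ = e^{μβ} → μ = ln(T₂/T₁)/β.
β = 214.3° = 3.74 rad.
μ = ln(5500/960)/3.74 = ln(5.729)/3.74 = 0.467.

μ ≈ 0.467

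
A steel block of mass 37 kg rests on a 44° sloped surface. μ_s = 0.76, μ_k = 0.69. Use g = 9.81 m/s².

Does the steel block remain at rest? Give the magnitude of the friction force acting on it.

N = m g cos θ = 261 N.
Down-slope weight component: m g sin θ = 252 N.
μ_s N = 198 N.
252 > 198 N, so it slides; kinetic friction f = μ_k N = 0.69×261 = 180 N.

f ≈ 180 N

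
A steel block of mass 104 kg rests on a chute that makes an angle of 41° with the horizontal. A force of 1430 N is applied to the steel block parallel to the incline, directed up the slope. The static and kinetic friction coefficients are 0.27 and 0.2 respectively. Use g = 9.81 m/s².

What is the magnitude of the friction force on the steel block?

f ≈ 154 N (down the incline)

Perpendicular to the surface, N = m g cos θ = 104·9.81·cos 41° = 770 N.
The friction needed for equilibrium is m g sin θ − P = 669.3 − 1430 = -760.7 N, measured positive up-slope.
Maximum static friction available: μ_s N = 0.27 × 770 = 207.9 N.
Since |-760.7| > 207.9 N, static friction cannot hold it; the steel block slides up the incline and kinetic friction applies: f = μ_k N = 0.2 × 770 = 154 N.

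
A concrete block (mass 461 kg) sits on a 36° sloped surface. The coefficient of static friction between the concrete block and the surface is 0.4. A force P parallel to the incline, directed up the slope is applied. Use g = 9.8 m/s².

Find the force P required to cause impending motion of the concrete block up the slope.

At impending motion up the slope, friction acts down-slope at its limit: f = μ_s N.
P is parallel to the surface, so N = m g cos θ = 3650 N.
Along the incline: P = m g sin θ + μ_s N = 2660 + 0.4×3650 = 4120 N.

P ≈ 4120 N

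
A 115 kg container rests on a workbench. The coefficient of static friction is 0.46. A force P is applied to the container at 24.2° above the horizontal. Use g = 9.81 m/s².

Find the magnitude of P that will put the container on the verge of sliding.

P ≈ 471 N

N = m g − P sin α (the pull lifts the container).
At impending slip, P cos α = μ_s N = μ_s (m g − P sin α).
Solving: P (cos α + μ_s sin α) = μ_s m g → P = 0.46×1130/(cos 24.2° + 0.46 sin 24.2°) = 519/1.101 = 471 N.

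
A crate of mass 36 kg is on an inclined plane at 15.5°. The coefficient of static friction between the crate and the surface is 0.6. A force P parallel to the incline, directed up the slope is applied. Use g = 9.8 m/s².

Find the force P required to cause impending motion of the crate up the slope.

At impending motion up the slope, friction acts down-slope at its limit: f = μ_s N.
P is parallel to the surface, so N = m g cos θ = 340 N.
Along the incline: P = m g sin θ + μ_s N = 94.3 + 0.6×340 = 298 N.

P ≈ 298 N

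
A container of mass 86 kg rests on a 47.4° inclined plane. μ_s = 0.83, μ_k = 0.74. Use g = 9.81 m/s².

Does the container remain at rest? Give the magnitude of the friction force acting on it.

N = m g cos θ = 571 N.
Down-slope weight component: m g sin θ = 621 N.
μ_s N = 474 N.
621 > 474 N, so it slides; kinetic friction f = μ_k N = 0.74×571 = 423 N.

f ≈ 423 N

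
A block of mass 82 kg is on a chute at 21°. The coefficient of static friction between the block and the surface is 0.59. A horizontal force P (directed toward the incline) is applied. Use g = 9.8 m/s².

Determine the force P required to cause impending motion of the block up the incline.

At impending motion up the slope, friction acts down-slope at its limit: f = μ_s N.
Perpendicular to the incline: N = m g cos θ + P sin θ.
Along the incline: P cos θ = m g sin θ + μ_s N = m g sin θ + μ_s (m g cos θ + P sin θ).
Solving, P (cos θ − μ_s sin θ) = m g (sin θ + μ_s cos θ), so P = 82×9.8×(sin 21° + 0.59 cos 21°)/(cos 21° − 0.59 sin 21°) = 804×0.9092/0.7221 = 1010 N.

P ≈ 1010 N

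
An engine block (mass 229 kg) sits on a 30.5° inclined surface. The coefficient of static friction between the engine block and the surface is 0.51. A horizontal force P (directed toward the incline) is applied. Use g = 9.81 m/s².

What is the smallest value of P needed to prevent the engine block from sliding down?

P_min ≈ 137 N

The engine block tends to slide down (tan θ > μ_s), so at the point of impending slip friction acts up-slope at its limit: f = μ_s N.
Perpendicular to the incline: N = m g cos θ + P sin θ.
Along the incline: P cos θ + μ_s N = m g sin θ, i.e. P cos θ + μ_s (m g cos θ + P sin θ) = m g sin θ.
Solving, P (cos θ + μ_s sin θ) = m g (sin θ − μ_s cos θ), so P = 2250×0.06811/1.12 = 137 N.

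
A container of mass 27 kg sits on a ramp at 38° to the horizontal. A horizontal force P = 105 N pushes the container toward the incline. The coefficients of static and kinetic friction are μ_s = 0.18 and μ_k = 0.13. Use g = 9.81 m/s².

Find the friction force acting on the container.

Resolve perpendicular to the incline: N = m g cos θ + P sin θ = 27×9.81×cos 38° + 105×sin 38° = 273.4 N.
Parallel to the incline: P cos θ − m g sin θ = 82.74 − 163.1 = -80.33 N; the friction needed to balance this is 80.33 N acting up the slope.
The limit of static friction is μ_s N = 49.21 N.
|f_req| = 80.33 > 49.21 N → the container slides down the incline; f = μ_k N = 0.13 × 273.4 = 35.5 N.

f ≈ 35.5 N (up the incline)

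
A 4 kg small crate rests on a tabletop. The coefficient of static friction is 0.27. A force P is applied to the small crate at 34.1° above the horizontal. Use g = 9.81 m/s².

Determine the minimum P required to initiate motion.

P ≈ 10.8 N

N = m g − P sin α (the pull lifts the small crate).
At impending slip, P cos α = μ_s N = μ_s (m g − P sin α).
Solving: P (cos α + μ_s sin α) = μ_s m g → P = 0.27×39.2/(cos 34.1° + 0.27 sin 34.1°) = 10.6/0.9794 = 10.8 N.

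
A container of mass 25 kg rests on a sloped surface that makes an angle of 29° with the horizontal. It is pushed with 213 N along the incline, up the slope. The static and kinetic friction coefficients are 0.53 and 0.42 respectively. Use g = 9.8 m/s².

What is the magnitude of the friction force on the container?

f ≈ 94.2 N (down the incline)

The normal reaction is N = m g cos θ = 214.3 N.
The friction needed for equilibrium is m g sin θ − P = 118.8 − 213 = -94.22 N, measured positive up-slope.
Static friction can supply at most μ_s N = 113.6 N.
Since |-94.22| ≤ 113.6 N, no slip — friction simply equals what equilibrium demands.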